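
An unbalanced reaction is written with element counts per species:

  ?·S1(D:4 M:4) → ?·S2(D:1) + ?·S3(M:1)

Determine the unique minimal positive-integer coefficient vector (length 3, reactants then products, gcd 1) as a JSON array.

Coefficients: [1, 4, 4]

D: 1·4 = 4 | 4·1+4·0 = 4
M: 1·4 = 4 | 4·0+4·1 = 4
gcd(1,4,4) = 1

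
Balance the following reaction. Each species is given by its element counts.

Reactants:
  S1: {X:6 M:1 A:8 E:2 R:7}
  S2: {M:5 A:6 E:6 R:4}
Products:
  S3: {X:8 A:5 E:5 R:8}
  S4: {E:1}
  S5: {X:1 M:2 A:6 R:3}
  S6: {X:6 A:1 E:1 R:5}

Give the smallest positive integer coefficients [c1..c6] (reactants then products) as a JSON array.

X: 3·6+1·0 = 18 | 1·8+6·0+4·1+1·6 = 18
M: 3·1+1·5 = 8 | 1·0+6·0+4·2+1·0 = 8
A: 3·8+1·6 = 30 | 1·5+6·0+4·6+1·1 = 30
E: 3·2+1·6 = 12 | 1·5+6·1+4·0+1·1 = 12
R: 3·7+1·4 = 25 | 1·8+6·0+4·3+1·5 = 25
gcd(3,1,1,6,4,1) = 1

Coefficients: [3, 1, 1, 6, 4, 1]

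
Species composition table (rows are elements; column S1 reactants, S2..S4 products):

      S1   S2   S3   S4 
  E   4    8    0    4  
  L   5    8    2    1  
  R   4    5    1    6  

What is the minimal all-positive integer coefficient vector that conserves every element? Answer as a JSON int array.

E: 5·4 = 20 | 2·8+4·0+1·4 = 20
L: 5·5 = 25 | 2·8+4·2+1·1 = 25
R: 5·4 = 20 | 2·5+4·1+1·6 = 20
gcd(5,2,4,1) = 1

Coefficients: [5, 2, 4, 1]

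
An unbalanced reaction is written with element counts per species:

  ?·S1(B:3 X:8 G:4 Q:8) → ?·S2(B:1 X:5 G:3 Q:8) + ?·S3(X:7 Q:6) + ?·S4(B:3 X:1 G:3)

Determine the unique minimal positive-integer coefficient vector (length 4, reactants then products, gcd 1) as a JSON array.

B: 6·3 = 18 | 3·1+4·0+5·3 = 18
X: 6·8 = 48 | 3·5+4·7+5·1 = 48
G: 6·4 = 24 | 3·3+4·0+5·3 = 24
Q: 6·8 = 48 | 3·8+4·6+5·0 = 48
gcd(6,3,4,5) = 1

Coefficients: [6, 3, 4, 5]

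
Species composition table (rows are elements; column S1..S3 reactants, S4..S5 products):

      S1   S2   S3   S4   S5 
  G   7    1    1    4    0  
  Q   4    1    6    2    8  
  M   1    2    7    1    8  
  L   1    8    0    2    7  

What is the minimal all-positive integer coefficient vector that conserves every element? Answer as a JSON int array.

Coefficients: [3, 2, 1, 6, 1]

G: 3·7+2·1+1·1 = 24 | 6·4+1·0 = 24
Q: 3·4+2·1+1·6 = 20 | 6·2+1·8 = 20
M: 3·1+2·2+1·7 = 14 | 6·1+1·8 = 14
L: 3·1+2·8+1·0 = 19 | 6·2+1·7 = 19
gcd(3,2,1,6,1) = 1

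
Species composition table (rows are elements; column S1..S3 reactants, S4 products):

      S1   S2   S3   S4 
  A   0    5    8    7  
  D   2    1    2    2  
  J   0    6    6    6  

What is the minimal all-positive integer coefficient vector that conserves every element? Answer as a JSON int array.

Coefficients: [1, 2, 4, 6]

A: 1·0+2·5+4·8 = 42 | 6·7 = 42
D: 1·2+2·1+4·2 = 12 | 6·2 = 12
J: 1·0+2·6+4·6 = 36 | 6·6 = 36
gcd(1,2,4,6) = 1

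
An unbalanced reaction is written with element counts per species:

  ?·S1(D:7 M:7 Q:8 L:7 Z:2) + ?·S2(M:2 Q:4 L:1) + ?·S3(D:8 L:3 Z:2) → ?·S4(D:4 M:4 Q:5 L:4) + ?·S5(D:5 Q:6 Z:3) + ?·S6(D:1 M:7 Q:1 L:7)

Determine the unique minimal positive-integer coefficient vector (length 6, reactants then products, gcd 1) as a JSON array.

Coefficients: [5, 3, 1, 5, 4, 3]

D: 5·7+3·0+1·8 = 43 | 5·4+4·5+3·1 = 43
M: 5·7+3·2+1·0 = 41 | 5·4+4·0+3·7 = 41
Q: 5·8+3·4+1·0 = 52 | 5·5+4·6+3·1 = 52
L: 5·7+3·1+1·3 = 41 | 5·4+4·0+3·7 = 41
Z: 5·2+3·0+1·2 = 12 | 5·0+4·3+3·0 = 12
gcd(5,3,1,5,4,3) = 1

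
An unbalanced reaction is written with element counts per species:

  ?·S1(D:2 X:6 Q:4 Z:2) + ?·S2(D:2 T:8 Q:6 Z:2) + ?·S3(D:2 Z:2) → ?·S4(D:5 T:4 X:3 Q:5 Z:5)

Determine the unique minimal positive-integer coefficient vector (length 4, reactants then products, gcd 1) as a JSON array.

D: 1·2+1·2+3·2 = 10 | 2·5 = 10
T: 1·0+1·8+3·0 = 8 | 2·4 = 8
X: 1·6+1·0+3·0 = 6 | 2·3 = 6
Q: 1·4+1·6+3·0 = 10 | 2·5 = 10
Z: 1·2+1·2+3·2 = 10 | 2·5 = 10
gcd(1,1,3,2) = 1

Coefficients: [1, 1, 3, 2]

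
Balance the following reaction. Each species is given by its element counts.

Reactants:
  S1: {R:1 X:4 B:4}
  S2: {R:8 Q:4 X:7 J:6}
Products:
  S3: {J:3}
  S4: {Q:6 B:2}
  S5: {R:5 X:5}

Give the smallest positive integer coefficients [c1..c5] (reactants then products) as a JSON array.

R: 1·1+3·8 = 25 | 6·0+2·0+5·5 = 25
Q: 1·0+3·4 = 12 | 6·0+2·6+5·0 = 12
X: 1·4+3·7 = 25 | 6·0+2·0+5·5 = 25
J: 1·0+3·6 = 18 | 6·3+2·0+5·0 = 18
B: 1·4+3·0 = 4 | 6·0+2·2+5·0 = 4
gcd(1,3,6,2,5) = 1

Coefficients: [1, 3, 6, 2, 5]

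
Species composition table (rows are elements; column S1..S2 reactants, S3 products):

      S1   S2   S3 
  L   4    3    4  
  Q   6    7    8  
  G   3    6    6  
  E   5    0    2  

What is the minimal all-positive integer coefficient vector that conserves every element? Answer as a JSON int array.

L: 2·4+4·3 = 20 | 5·4 = 20
Q: 2·6+4·7 = 40 | 5·8 = 40
G: 2·3+4·6 = 30 | 5·6 = 30
E: 2·5+4·0 = 10 | 5·2 = 10
gcd(2,4,5) = 1

Coefficients: [2, 4, 5]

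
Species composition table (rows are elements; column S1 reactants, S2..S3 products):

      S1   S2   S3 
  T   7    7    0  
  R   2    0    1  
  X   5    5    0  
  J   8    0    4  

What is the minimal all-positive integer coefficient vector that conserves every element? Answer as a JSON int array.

T: 1·7 = 7 | 1·7+2·0 = 7
R: 1·2 = 2 | 1·0+2·1 = 2
X: 1·5 = 5 | 1·5+2·0 = 5
J: 1·8 = 8 | 1·0+2·4 = 8
gcd(1,1,2) = 1

Coefficients: [1, 1, 2]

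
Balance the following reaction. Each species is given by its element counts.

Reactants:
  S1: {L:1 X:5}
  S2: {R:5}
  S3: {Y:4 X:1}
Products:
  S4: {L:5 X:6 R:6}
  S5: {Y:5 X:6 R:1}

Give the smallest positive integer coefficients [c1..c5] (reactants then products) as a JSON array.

Coefficients: [5, 2, 5, 1, 4]

Y: 5·0+2·0+5·4 = 20 | 1·0+4·5 = 20
L: 5·1+2·0+5·0 = 5 | 1·5+4·0 = 5
X: 5·5+2·0+5·1 = 30 | 1·6+4·6 = 30
R: 5·0+2·5+5·0 = 10 | 1·6+4·1 = 10
gcd(5,2,5,1,4) = 1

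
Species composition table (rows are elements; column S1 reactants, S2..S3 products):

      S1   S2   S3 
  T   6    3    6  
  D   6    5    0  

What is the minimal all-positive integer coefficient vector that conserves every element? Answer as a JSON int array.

Coefficients: [5, 6, 2]

T: 5·6 = 30 | 6·3+2·6 = 30
D: 5·6 = 30 | 6·5+2·0 = 30
gcd(5,6,2) = 1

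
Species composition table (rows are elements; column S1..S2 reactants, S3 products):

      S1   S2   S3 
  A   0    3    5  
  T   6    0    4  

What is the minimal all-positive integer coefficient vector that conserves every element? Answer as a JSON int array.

Coefficients: [2, 5, 3]

A: 2·0+5·3 = 15 | 3·5 = 15
T: 2·6+5·0 = 12 | 3·4 = 12
gcd(2,5,3) = 1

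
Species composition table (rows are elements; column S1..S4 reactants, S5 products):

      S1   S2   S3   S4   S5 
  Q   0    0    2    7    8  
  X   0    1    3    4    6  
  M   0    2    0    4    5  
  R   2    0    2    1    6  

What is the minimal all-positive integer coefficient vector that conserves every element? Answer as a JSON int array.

Coefficients: [4, 1, 1, 2, 2]

Q: 4·0+1·0+1·2+2·7 = 16 | 2·8 = 16
X: 4·0+1·1+1·3+2·4 = 12 | 2·6 = 12
M: 4·0+1·2+1·0+2·4 = 10 | 2·5 = 10
R: 4·2+1·0+1·2+2·1 = 12 | 2·6 = 12
gcd(4,1,1,2,2) = 1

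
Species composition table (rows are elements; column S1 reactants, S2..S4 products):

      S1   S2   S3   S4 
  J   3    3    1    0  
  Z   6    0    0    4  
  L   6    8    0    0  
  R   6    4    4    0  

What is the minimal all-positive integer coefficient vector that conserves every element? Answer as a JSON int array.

Coefficients: [4, 3, 3, 6]

J: 4·3 = 12 | 3·3+3·1+6·0 = 12
Z: 4·6 = 24 | 3·0+3·0+6·4 = 24
L: 4·6 = 24 | 3·8+3·0+6·0 = 24
R: 4·6 = 24 | 3·4+3·4+6·0 = 24
gcd(4,3,3,6) = 1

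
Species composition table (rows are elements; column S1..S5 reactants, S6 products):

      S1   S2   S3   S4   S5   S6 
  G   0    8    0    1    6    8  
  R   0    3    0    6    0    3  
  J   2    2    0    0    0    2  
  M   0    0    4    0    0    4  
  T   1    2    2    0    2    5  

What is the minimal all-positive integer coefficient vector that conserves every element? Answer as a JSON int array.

Coefficients: [4, 2, 6, 2, 5, 6]

G: 4·0+2·8+6·0+2·1+5·6 = 48 | 6·8 = 48
R: 4·0+2·3+6·0+2·6+5·0 = 18 | 6·3 = 18
J: 4·2+2·2+6·0+2·0+5·0 = 12 | 6·2 = 12
M: 4·0+2·0+6·4+2·0+5·0 = 24 | 6·4 = 24
T: 4·1+2·2+6·2+2·0+5·2 = 30 | 6·5 = 30
gcd(4,2,6,2,5,6) = 1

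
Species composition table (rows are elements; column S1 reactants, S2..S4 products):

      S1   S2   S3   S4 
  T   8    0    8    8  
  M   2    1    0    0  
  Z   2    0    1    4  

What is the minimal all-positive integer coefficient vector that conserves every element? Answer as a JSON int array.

Coefficients: [3, 6, 2, 1]

T: 3·8 = 24 | 6·0+2·8+1·8 = 24
M: 3·2 = 6 | 6·1+2·0+1·0 = 6
Z: 3·2 = 6 | 6·0+2·1+1·4 = 6
gcd(3,6,2,1) = 1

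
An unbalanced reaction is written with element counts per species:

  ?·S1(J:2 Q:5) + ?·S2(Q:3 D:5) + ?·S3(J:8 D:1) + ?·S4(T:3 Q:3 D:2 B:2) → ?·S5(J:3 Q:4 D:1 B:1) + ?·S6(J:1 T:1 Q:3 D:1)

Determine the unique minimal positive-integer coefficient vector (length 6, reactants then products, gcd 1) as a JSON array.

Coefficients: [5, 1, 1, 2, 4, 6]

J: 5·2+1·0+1·8+2·0 = 18 | 4·3+6·1 = 18
T: 5·0+1·0+1·0+2·3 = 6 | 4·0+6·1 = 6
Q: 5·5+1·3+1·0+2·3 = 34 | 4·4+6·3 = 34
D: 5·0+1·5+1·1+2·2 = 10 | 4·1+6·1 = 10
B: 5·0+1·0+1·0+2·2 = 4 | 4·1+6·0 = 4
gcd(5,1,1,2,4,6) = 1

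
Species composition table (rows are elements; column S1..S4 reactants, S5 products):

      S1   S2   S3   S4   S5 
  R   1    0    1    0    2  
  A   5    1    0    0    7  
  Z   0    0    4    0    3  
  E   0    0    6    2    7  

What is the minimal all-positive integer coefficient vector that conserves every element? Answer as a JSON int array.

Coefficients: [5, 3, 3, 5, 4]

R: 5·1+3·0+3·1+5·0 = 8 | 4·2 = 8
A: 5·5+3·1+3·0+5·0 = 28 | 4·7 = 28
Z: 5·0+3·0+3·4+5·0 = 12 | 4·3 = 12
E: 5·0+3·0+3·6+5·2 = 28 | 4·7 = 28
gcd(5,3,3,5,4) = 1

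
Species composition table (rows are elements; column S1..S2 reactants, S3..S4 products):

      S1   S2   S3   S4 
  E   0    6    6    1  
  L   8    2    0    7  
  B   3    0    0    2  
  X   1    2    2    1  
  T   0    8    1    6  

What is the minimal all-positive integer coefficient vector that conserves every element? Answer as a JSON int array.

E: 4·0+5·6 = 30 | 4·6+6·1 = 30
L: 4·8+5·2 = 42 | 4·0+6·7 = 42
B: 4·3+5·0 = 12 | 4·0+6·2 = 12
X: 4·1+5·2 = 14 | 4·2+6·1 = 14
T: 4·0+5·8 = 40 | 4·1+6·6 = 40
gcd(4,5,4,6) = 1

Coefficients: [4, 5, 4, 6]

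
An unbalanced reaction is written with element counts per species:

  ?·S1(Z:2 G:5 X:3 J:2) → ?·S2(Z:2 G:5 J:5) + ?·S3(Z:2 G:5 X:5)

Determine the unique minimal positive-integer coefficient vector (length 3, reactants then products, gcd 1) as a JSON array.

Z: 5·2 = 10 | 2·2+3·2 = 10
G: 5·5 = 25 | 2·5+3·5 = 25
X: 5·3 = 15 | 2·0+3·5 = 15
J: 5·2 = 10 | 2·5+3·0 = 10
gcd(5,2,3) = 1

Coefficients: [5, 2, 3]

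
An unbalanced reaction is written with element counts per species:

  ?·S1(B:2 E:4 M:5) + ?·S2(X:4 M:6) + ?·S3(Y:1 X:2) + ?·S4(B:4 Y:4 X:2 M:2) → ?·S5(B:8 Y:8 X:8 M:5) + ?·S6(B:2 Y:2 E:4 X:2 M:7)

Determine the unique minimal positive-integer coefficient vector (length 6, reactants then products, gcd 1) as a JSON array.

B: 2·2+1·0+4·0+4·4 = 20 | 2·8+2·2 = 20
Y: 2·0+1·0+4·1+4·4 = 20 | 2·8+2·2 = 20
E: 2·4+1·0+4·0+4·0 = 8 | 2·0+2·4 = 8
X: 2·0+1·4+4·2+4·2 = 20 | 2·8+2·2 = 20
M: 2·5+1·6+4·0+4·2 = 24 | 2·5+2·7 = 24
gcd(2,1,4,4,2,2) = 1

Coefficients: [2, 1, 4, 4, 2, 2]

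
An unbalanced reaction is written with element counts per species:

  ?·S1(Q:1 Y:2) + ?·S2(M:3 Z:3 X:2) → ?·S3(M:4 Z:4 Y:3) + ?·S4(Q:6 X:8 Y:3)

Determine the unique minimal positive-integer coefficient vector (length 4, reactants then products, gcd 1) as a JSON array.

Coefficients: [6, 4, 3, 1]

Q: 6·1+4·0 = 6 | 3·0+1·6 = 6
M: 6·0+4·3 = 12 | 3·4+1·0 = 12
Z: 6·0+4·3 = 12 | 3·4+1·0 = 12
X: 6·0+4·2 = 8 | 3·0+1·8 = 8
Y: 6·2+4·0 = 12 | 3·3+1·3 = 12
gcd(6,4,3,1) = 1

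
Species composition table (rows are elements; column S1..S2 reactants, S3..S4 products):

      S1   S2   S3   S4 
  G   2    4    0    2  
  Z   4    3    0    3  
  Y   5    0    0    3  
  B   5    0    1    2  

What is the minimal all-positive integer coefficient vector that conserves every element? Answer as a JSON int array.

G: 3·2+1·4 = 10 | 5·0+5·2 = 10
Z: 3·4+1·3 = 15 | 5·0+5·3 = 15
Y: 3·5+1·0 = 15 | 5·0+5·3 = 15
B: 3·5+1·0 = 15 | 5·1+5·2 = 15
gcd(3,1,5,5) = 1

Coefficients: [3, 1, 5, 5]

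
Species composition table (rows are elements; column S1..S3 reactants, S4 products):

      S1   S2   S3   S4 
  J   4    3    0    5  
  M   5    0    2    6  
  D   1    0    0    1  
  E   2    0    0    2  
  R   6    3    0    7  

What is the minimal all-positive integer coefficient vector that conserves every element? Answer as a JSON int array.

Coefficients: [6, 2, 3, 6]

J: 6·4+2·3+3·0 = 30 | 6·5 = 30
M: 6·5+2·0+3·2 = 36 | 6·6 = 36
D: 6·1+2·0+3·0 = 6 | 6·1 = 6
E: 6·2+2·0+3·0 = 12 | 6·2 = 12
R: 6·6+2·3+3·0 = 42 | 6·7 = 42
gcd(6,2,3,6) = 1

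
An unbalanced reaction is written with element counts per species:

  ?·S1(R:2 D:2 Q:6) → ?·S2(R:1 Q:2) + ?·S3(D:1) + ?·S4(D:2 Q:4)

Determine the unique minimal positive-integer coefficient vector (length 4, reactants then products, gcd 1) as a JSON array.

R: 2·2 = 4 | 4·1+2·0+1·0 = 4
D: 2·2 = 4 | 4·0+2·1+1·2 = 4
Q: 2·6 = 12 | 4·2+2·0+1·4 = 12
gcd(2,4,2,1) = 1

Coefficients: [2, 4, 2, 1]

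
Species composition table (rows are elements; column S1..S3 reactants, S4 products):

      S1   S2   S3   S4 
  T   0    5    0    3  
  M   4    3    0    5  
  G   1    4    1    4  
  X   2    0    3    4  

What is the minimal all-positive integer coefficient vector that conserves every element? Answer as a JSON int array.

T: 4·0+3·5+4·0 = 15 | 5·3 = 15
M: 4·4+3·3+4·0 = 25 | 5·5 = 25
G: 4·1+3·4+4·1 = 20 | 5·4 = 20
X: 4·2+3·0+4·3 = 20 | 5·4 = 20
gcd(4,3,4,5) = 1

Coefficients: [4, 3, 4, 5]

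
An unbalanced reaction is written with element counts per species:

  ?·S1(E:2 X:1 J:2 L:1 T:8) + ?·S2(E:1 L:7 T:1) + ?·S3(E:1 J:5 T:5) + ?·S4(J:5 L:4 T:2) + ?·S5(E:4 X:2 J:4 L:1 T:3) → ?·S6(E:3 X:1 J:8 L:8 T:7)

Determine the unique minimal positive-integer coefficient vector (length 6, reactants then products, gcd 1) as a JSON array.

Coefficients: [1, 3, 2, 4, 2, 5]

E: 1·2+3·1+2·1+4·0+2·4 = 15 | 5·3 = 15
X: 1·1+3·0+2·0+4·0+2·2 = 5 | 5·1 = 5
J: 1·2+3·0+2·5+4·5+2·4 = 40 | 5·8 = 40
L: 1·1+3·7+2·0+4·4+2·1 = 40 | 5·8 = 40
T: 1·8+3·1+2·5+4·2+2·3 = 35 | 5·7 = 35
gcd(1,3,2,4,2,5) = 1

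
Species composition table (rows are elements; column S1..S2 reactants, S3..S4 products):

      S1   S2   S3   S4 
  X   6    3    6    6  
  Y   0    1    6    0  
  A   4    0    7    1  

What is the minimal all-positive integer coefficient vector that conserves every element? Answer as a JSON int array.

X: 3·6+6·3 = 36 | 1·6+5·6 = 36
Y: 3·0+6·1 = 6 | 1·6+5·0 = 6
A: 3·4+6·0 = 12 | 1·7+5·1 = 12
gcd(3,6,1,5) = 1

Coefficients: [3, 6, 1, 5]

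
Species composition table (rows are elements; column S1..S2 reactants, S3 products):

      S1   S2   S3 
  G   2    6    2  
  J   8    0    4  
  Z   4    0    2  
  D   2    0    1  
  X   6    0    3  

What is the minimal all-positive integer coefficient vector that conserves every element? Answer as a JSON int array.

G: 3·2+1·6 = 12 | 6·2 = 12
J: 3·8+1·0 = 24 | 6·4 = 24
Z: 3·4+1·0 = 12 | 6·2 = 12
D: 3·2+1·0 = 6 | 6·1 = 6
X: 3·6+1·0 = 18 | 6·3 = 18
gcd(3,1,6) = 1

Coefficients: [3, 1, 6]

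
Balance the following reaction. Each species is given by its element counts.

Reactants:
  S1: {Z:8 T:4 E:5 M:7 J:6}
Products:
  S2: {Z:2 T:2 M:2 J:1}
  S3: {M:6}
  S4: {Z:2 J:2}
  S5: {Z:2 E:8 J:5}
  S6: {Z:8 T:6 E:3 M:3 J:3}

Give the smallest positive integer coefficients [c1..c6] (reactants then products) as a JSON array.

Coefficients: [5, 1, 4, 5, 2, 3]

Z: 5·8 = 40 | 1·2+4·0+5·2+2·2+3·8 = 40
T: 5·4 = 20 | 1·2+4·0+5·0+2·0+3·6 = 20
E: 5·5 = 25 | 1·0+4·0+5·0+2·8+3·3 = 25
M: 5·7 = 35 | 1·2+4·6+5·0+2·0+3·3 = 35
J: 5·6 = 30 | 1·1+4·0+5·2+2·5+3·3 = 30
gcd(5,1,4,5,2,3) = 1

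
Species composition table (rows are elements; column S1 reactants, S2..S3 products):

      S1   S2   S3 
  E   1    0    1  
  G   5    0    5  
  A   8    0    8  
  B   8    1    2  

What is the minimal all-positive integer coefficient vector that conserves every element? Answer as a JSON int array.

Coefficients: [1, 6, 1]

E: 1·1 = 1 | 6·0+1·1 = 1
G: 1·5 = 5 | 6·0+1·5 = 5
A: 1·8 = 8 | 6·0+1·8 = 8
B: 1·8 = 8 | 6·1+1·2 = 8
gcd(1,6,1) = 1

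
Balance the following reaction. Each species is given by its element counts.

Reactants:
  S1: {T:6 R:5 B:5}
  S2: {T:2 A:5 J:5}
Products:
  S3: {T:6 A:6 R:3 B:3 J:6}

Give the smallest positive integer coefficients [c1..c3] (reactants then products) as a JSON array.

Coefficients: [3, 6, 5]

T: 3·6+6·2 = 30 | 5·6 = 30
A: 3·0+6·5 = 30 | 5·6 = 30
R: 3·5+6·0 = 15 | 5·3 = 15
B: 3·5+6·0 = 15 | 5·3 = 15
J: 3·0+6·5 = 30 | 5·6 = 30
gcd(3,6,5) = 1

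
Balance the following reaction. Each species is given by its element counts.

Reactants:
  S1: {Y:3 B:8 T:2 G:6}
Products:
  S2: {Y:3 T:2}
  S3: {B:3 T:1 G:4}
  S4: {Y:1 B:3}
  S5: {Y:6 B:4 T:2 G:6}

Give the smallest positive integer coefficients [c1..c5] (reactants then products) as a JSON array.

Coefficients: [5, 1, 6, 6, 1]

Y: 5·3 = 15 | 1·3+6·0+6·1+1·6 = 15
B: 5·8 = 40 | 1·0+6·3+6·3+1·4 = 40
T: 5·2 = 10 | 1·2+6·1+6·0+1·2 = 10
G: 5·6 = 30 | 1·0+6·4+6·0+1·6 = 30
gcd(5,1,6,6,1) = 1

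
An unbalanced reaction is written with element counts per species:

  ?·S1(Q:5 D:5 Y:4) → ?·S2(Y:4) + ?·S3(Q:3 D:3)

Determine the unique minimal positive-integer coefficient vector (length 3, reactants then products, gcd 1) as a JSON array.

Q: 3·5 = 15 | 3·0+5·3 = 15
D: 3·5 = 15 | 3·0+5·3 = 15
Y: 3·4 = 12 | 3·4+5·0 = 12
gcd(3,3,5) = 1

Coefficients: [3, 3, 5]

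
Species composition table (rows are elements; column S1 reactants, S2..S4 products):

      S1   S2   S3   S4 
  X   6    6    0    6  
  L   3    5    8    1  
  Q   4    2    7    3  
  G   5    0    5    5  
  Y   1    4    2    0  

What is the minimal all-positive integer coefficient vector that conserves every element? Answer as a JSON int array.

Coefficients: [6, 1, 1, 5]

X: 6·6 = 36 | 1·6+1·0+5·6 = 36
L: 6·3 = 18 | 1·5+1·8+5·1 = 18
Q: 6·4 = 24 | 1·2+1·7+5·3 = 24
G: 6·5 = 30 | 1·0+1·5+5·5 = 30
Y: 6·1 = 6 | 1·4+1·2+5·0 = 6
gcd(6,1,1,5) = 1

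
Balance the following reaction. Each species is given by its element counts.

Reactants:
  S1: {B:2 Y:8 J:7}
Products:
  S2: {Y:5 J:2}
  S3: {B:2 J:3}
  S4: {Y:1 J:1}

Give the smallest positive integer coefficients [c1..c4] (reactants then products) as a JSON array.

B: 3·2 = 6 | 4·0+3·2+4·0 = 6
Y: 3·8 = 24 | 4·5+3·0+4·1 = 24
J: 3·7 = 21 | 4·2+3·3+4·1 = 21
gcd(3,4,3,4) = 1

Coefficients: [3, 4, 3, 4]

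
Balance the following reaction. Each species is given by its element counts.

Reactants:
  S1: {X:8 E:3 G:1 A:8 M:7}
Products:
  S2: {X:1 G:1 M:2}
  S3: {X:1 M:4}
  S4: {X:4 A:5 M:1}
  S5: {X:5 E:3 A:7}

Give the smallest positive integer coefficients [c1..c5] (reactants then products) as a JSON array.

X: 5·8 = 40 | 5·1+6·1+1·4+5·5 = 40
E: 5·3 = 15 | 5·0+6·0+1·0+5·3 = 15
G: 5·1 = 5 | 5·1+6·0+1·0+5·0 = 5
A: 5·8 = 40 | 5·0+6·0+1·5+5·7 = 40
M: 5·7 = 35 | 5·2+6·4+1·1+5·0 = 35
gcd(5,5,6,1,5) = 1

Coefficients: [5, 5, 6, 1, 5]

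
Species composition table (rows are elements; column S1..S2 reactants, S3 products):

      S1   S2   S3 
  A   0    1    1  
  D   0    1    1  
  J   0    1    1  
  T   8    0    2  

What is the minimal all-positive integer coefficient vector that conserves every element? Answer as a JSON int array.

A: 1·0+4·1 = 4 | 4·1 = 4
D: 1·0+4·1 = 4 | 4·1 = 4
J: 1·0+4·1 = 4 | 4·1 = 4
T: 1·8+4·0 = 8 | 4·2 = 8
gcd(1,4,4) = 1

Coefficients: [1, 4, 4]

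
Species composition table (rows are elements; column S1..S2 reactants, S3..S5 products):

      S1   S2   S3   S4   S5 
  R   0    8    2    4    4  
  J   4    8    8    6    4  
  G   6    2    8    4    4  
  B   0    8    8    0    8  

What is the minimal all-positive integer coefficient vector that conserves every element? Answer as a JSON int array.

R: 5·0+3·8 = 24 | 2·2+4·4+1·4 = 24
J: 5·4+3·8 = 44 | 2·8+4·6+1·4 = 44
G: 5·6+3·2 = 36 | 2·8+4·4+1·4 = 36
B: 5·0+3·8 = 24 | 2·8+4·0+1·8 = 24
gcd(5,3,2,4,1) = 1

Coefficients: [5, 3, 2, 4, 1]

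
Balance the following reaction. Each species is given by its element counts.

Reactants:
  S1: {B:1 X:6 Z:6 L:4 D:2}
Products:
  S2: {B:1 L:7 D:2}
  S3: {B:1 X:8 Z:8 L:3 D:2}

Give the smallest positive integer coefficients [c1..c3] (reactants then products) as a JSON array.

B: 4·1 = 4 | 1·1+3·1 = 4
X: 4·6 = 24 | 1·0+3·8 = 24
Z: 4·6 = 24 | 1·0+3·8 = 24
L: 4·4 = 16 | 1·7+3·3 = 16
D: 4·2 = 8 | 1·2+3·2 = 8
gcd(4,1,3) = 1

Coefficients: [4, 1, 3]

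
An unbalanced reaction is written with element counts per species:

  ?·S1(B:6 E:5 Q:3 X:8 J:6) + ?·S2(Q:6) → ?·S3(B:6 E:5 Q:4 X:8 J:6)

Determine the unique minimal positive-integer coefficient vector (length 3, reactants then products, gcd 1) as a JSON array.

B: 6·6+1·0 = 36 | 6·6 = 36
E: 6·5+1·0 = 30 | 6·5 = 30
Q: 6·3+1·6 = 24 | 6·4 = 24
X: 6·8+1·0 = 48 | 6·8 = 48
J: 6·6+1·0 = 36 | 6·6 = 36
gcd(6,1,6) = 1

Coefficients: [6, 1, 6]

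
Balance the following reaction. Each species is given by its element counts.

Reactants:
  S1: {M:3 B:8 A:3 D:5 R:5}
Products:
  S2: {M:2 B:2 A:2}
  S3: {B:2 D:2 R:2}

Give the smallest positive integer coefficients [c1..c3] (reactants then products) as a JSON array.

M: 2·3 = 6 | 3·2+5·0 = 6
B: 2·8 = 16 | 3·2+5·2 = 16
A: 2·3 = 6 | 3·2+5·0 = 6
D: 2·5 = 10 | 3·0+5·2 = 10
R: 2·5 = 10 | 3·0+5·2 = 10
gcd(2,3,5) = 1

Coefficients: [2, 3, 5]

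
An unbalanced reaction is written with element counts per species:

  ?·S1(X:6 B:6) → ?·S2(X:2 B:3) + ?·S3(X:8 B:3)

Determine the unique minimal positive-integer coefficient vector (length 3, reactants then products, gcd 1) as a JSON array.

X: 3·6 = 18 | 5·2+1·8 = 18
B: 3·6 = 18 | 5·3+1·3 = 18
gcd(3,5,1) = 1

Coefficients: [3, 5, 1]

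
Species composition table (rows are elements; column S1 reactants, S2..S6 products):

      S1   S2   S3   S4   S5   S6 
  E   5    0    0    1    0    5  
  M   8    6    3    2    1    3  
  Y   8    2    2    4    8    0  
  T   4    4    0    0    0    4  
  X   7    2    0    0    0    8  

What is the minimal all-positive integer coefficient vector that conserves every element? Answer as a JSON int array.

E: 6·5 = 30 | 1·0+5·0+5·1+2·0+5·5 = 30
M: 6·8 = 48 | 1·6+5·3+5·2+2·1+5·3 = 48
Y: 6·8 = 48 | 1·2+5·2+5·4+2·8+5·0 = 48
T: 6·4 = 24 | 1·4+5·0+5·0+2·0+5·4 = 24
X: 6·7 = 42 | 1·2+5·0+5·0+2·0+5·8 = 42
gcd(6,1,5,5,2,5) = 1

Coefficients: [6, 1, 5, 5, 2, 5]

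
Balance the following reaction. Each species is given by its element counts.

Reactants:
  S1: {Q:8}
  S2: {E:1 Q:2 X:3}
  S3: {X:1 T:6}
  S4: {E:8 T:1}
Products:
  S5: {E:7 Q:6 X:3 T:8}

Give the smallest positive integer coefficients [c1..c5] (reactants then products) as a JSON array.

E: 3·0+3·1+6·0+4·8 = 35 | 5·7 = 35
Q: 3·8+3·2+6·0+4·0 = 30 | 5·6 = 30
X: 3·0+3·3+6·1+4·0 = 15 | 5·3 = 15
T: 3·0+3·0+6·6+4·1 = 40 | 5·8 = 40
gcd(3,3,6,4,5) = 1

Coefficients: [3, 3, 6, 4, 5]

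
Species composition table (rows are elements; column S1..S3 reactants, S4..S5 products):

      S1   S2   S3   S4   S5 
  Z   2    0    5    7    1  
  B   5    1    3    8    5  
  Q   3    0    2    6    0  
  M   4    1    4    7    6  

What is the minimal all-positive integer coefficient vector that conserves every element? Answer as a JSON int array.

Z: 4·2+5·0+3·5 = 23 | 3·7+2·1 = 23
B: 4·5+5·1+3·3 = 34 | 3·8+2·5 = 34
Q: 4·3+5·0+3·2 = 18 | 3·6+2·0 = 18
M: 4·4+5·1+3·4 = 33 | 3·7+2·6 = 33
gcd(4,5,3,3,2) = 1

Coefficients: [4, 5, 3, 3, 2]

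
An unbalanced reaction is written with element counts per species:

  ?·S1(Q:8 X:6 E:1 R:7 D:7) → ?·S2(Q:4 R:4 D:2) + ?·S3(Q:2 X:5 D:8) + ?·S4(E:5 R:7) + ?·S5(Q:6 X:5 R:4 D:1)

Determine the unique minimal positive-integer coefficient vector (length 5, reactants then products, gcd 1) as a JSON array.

Q: 5·8 = 40 | 4·4+3·2+1·0+3·6 = 40
X: 5·6 = 30 | 4·0+3·5+1·0+3·5 = 30
E: 5·1 = 5 | 4·0+3·0+1·5+3·0 = 5
R: 5·7 = 35 | 4·4+3·0+1·7+3·4 = 35
D: 5·7 = 35 | 4·2+3·8+1·0+3·1 = 35
gcd(5,4,3,1,3) = 1

Coefficients: [5, 4, 3, 1, 3]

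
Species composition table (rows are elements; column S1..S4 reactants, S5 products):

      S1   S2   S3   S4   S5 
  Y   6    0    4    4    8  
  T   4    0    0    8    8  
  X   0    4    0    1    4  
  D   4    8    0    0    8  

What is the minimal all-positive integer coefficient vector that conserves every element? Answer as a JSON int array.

Y: 2·6+4·0+3·4+4·4 = 40 | 5·8 = 40
T: 2·4+4·0+3·0+4·8 = 40 | 5·8 = 40
X: 2·0+4·4+3·0+4·1 = 20 | 5·4 = 20
D: 2·4+4·8+3·0+4·0 = 40 | 5·8 = 40
gcd(2,4,3,4,5) = 1

Coefficients: [2, 4, 3, 4, 5]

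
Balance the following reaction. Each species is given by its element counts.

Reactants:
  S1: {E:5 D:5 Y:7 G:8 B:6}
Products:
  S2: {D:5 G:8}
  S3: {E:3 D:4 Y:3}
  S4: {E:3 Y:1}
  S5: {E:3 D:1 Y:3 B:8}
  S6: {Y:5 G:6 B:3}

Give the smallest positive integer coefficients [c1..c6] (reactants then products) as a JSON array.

E: 6·5 = 30 | 3·0+3·3+4·3+3·3+4·0 = 30
D: 6·5 = 30 | 3·5+3·4+4·0+3·1+4·0 = 30
Y: 6·7 = 42 | 3·0+3·3+4·1+3·3+4·5 = 42
G: 6·8 = 48 | 3·8+3·0+4·0+3·0+4·6 = 48
B: 6·6 = 36 | 3·0+3·0+4·0+3·8+4·3 = 36
gcd(6,3,3,4,3,4) = 1

Coefficients: [6, 3, 3, 4, 3, 4]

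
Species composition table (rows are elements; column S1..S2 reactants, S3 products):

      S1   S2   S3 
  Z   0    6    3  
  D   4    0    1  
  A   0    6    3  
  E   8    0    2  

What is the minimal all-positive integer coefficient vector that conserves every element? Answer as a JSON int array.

Z: 1·0+2·6 = 12 | 4·3 = 12
D: 1·4+2·0 = 4 | 4·1 = 4
A: 1·0+2·6 = 12 | 4·3 = 12
E: 1·8+2·0 = 8 | 4·2 = 8
gcd(1,2,4) = 1

Coefficients: [1, 2, 4]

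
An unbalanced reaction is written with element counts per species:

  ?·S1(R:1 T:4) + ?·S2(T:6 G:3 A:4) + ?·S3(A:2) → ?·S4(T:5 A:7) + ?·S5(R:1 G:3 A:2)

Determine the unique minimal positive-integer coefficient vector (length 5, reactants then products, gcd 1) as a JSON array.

R: 1·1+1·0+6·0 = 1 | 2·0+1·1 = 1
T: 1·4+1·6+6·0 = 10 | 2·5+1·0 = 10
G: 1·0+1·3+6·0 = 3 | 2·0+1·3 = 3
A: 1·0+1·4+6·2 = 16 | 2·7+1·2 = 16
gcd(1,1,6,2,1) = 1

Coefficients: [1, 1, 6, 2, 1]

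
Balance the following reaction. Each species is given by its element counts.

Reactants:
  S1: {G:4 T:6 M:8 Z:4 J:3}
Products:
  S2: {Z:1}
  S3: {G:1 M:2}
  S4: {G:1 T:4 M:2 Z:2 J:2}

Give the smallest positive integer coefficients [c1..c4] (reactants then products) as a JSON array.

Coefficients: [2, 2, 5, 3]

G: 2·4 = 8 | 2·0+5·1+3·1 = 8
T: 2·6 = 12 | 2·0+5·0+3·4 = 12
M: 2·8 = 16 | 2·0+5·2+3·2 = 16
Z: 2·4 = 8 | 2·1+5·0+3·2 = 8
J: 2·3 = 6 | 2·0+5·0+3·2 = 6
gcd(2,2,5,3) = 1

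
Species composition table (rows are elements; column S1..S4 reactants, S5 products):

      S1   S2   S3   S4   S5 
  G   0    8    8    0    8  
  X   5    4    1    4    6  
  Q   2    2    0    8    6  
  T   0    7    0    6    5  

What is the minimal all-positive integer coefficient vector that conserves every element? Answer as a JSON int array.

G: 2·0+1·8+4·8+3·0 = 40 | 5·8 = 40
X: 2·5+1·4+4·1+3·4 = 30 | 5·6 = 30
Q: 2·2+1·2+4·0+3·8 = 30 | 5·6 = 30
T: 2·0+1·7+4·0+3·6 = 25 | 5·5 = 25
gcd(2,1,4,3,5) = 1

Coefficients: [2, 1, 4, 3, 5]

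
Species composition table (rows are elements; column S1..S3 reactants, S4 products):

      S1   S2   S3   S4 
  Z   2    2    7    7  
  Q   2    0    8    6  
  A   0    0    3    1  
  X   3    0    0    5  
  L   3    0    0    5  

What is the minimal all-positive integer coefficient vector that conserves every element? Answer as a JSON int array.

Coefficients: [5, 2, 1, 3]

Z: 5·2+2·2+1·7 = 21 | 3·7 = 21
Q: 5·2+2·0+1·8 = 18 | 3·6 = 18
A: 5·0+2·0+1·3 = 3 | 3·1 = 3
X: 5·3+2·0+1·0 = 15 | 3·5 = 15
L: 5·3+2·0+1·0 = 15 | 3·5 = 15
gcd(5,2,1,3) = 1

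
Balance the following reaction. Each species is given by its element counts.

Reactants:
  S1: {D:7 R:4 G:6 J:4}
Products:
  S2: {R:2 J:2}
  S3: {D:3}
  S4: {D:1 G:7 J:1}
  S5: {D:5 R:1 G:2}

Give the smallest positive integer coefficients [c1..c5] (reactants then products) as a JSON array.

D: 3·7 = 21 | 5·0+3·3+2·1+2·5 = 21
R: 3·4 = 12 | 5·2+3·0+2·0+2·1 = 12
G: 3·6 = 18 | 5·0+3·0+2·7+2·2 = 18
J: 3·4 = 12 | 5·2+3·0+2·1+2·0 = 12
gcd(3,5,3,2,2) = 1

Coefficients: [3, 5, 3, 2, 2]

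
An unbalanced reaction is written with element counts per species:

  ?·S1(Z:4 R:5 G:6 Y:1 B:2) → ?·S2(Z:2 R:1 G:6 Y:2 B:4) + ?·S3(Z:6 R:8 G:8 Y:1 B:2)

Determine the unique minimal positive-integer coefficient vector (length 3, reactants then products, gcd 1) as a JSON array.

Coefficients: [5, 1, 3]

Z: 5·4 = 20 | 1·2+3·6 = 20
R: 5·5 = 25 | 1·1+3·8 = 25
G: 5·6 = 30 | 1·6+3·8 = 30
Y: 5·1 = 5 | 1·2+3·1 = 5
B: 5·2 = 10 | 1·4+3·2 = 10
gcd(5,1,3) = 1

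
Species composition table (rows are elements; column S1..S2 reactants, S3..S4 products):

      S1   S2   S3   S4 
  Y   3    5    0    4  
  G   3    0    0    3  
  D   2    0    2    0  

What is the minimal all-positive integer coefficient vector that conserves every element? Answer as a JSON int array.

Coefficients: [5, 1, 5, 5]

Y: 5·3+1·5 = 20 | 5·0+5·4 = 20
G: 5·3+1·0 = 15 | 5·0+5·3 = 15
D: 5·2+1·0 = 10 | 5·2+5·0 = 10
gcd(5,1,5,5) = 1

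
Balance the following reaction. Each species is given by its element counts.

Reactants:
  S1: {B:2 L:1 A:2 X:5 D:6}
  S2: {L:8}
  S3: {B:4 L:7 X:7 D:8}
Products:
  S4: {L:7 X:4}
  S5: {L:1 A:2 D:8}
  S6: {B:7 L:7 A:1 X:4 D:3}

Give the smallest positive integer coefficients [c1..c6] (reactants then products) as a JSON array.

Coefficients: [5, 6, 1, 6, 4, 2]

B: 5·2+6·0+1·4 = 14 | 6·0+4·0+2·7 = 14
L: 5·1+6·8+1·7 = 60 | 6·7+4·1+2·7 = 60
A: 5·2+6·0+1·0 = 10 | 6·0+4·2+2·1 = 10
X: 5·5+6·0+1·7 = 32 | 6·4+4·0+2·4 = 32
D: 5·6+6·0+1·8 = 38 | 6·0+4·8+2·3 = 38
gcd(5,6,1,6,4,2) = 1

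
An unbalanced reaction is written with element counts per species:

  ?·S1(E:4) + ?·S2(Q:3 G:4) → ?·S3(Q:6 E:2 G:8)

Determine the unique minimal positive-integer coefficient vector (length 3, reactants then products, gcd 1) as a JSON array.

Coefficients: [1, 4, 2]

Q: 1·0+4·3 = 12 | 2·6 = 12
E: 1·4+4·0 = 4 | 2·2 = 4
G: 1·0+4·4 = 16 | 2·8 = 16
gcd(1,4,2) = 1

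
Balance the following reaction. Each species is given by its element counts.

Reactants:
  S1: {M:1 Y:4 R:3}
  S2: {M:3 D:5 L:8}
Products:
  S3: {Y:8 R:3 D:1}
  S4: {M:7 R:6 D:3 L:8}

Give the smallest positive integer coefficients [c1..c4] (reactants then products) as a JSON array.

Coefficients: [4, 1, 2, 1]

M: 4·1+1·3 = 7 | 2·0+1·7 = 7
Y: 4·4+1·0 = 16 | 2·8+1·0 = 16
R: 4·3+1·0 = 12 | 2·3+1·6 = 12
D: 4·0+1·5 = 5 | 2·1+1·3 = 5
L: 4·0+1·8 = 8 | 2·0+1·8 = 8
gcd(4,1,2,1) = 1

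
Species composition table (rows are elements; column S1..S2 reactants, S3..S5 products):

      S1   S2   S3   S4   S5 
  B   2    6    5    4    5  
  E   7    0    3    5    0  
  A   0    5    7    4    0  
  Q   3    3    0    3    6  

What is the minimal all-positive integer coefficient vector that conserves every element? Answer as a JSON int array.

Coefficients: [2, 5, 3, 1, 3]

B: 2·2+5·6 = 34 | 3·5+1·4+3·5 = 34
E: 2·7+5·0 = 14 | 3·3+1·5+3·0 = 14
A: 2·0+5·5 = 25 | 3·7+1·4+3·0 = 25
Q: 2·3+5·3 = 21 | 3·0+1·3+3·6 = 21
gcd(2,5,3,1,3) = 1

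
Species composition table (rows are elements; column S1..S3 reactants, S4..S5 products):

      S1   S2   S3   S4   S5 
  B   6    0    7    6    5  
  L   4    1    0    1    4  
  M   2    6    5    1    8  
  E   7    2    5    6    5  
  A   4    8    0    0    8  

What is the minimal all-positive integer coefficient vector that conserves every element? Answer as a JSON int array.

B: 4·6+1·0+3·7 = 45 | 5·6+3·5 = 45
L: 4·4+1·1+3·0 = 17 | 5·1+3·4 = 17
M: 4·2+1·6+3·5 = 29 | 5·1+3·8 = 29
E: 4·7+1·2+3·5 = 45 | 5·6+3·5 = 45
A: 4·4+1·8+3·0 = 24 | 5·0+3·8 = 24
gcd(4,1,3,5,3) = 1

Coefficients: [4, 1, 3, 5, 3]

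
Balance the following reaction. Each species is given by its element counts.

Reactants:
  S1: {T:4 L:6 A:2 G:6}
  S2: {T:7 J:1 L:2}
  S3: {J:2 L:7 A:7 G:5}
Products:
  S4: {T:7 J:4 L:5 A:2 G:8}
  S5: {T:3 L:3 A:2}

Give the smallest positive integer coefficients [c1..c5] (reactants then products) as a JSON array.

Coefficients: [1, 4, 2, 2, 6]

T: 1·4+4·7+2·0 = 32 | 2·7+6·3 = 32
J: 1·0+4·1+2·2 = 8 | 2·4+6·0 = 8
L: 1·6+4·2+2·7 = 28 | 2·5+6·3 = 28
A: 1·2+4·0+2·7 = 16 | 2·2+6·2 = 16
G: 1·6+4·0+2·5 = 16 | 2·8+6·0 = 16
gcd(1,4,2,2,6) = 1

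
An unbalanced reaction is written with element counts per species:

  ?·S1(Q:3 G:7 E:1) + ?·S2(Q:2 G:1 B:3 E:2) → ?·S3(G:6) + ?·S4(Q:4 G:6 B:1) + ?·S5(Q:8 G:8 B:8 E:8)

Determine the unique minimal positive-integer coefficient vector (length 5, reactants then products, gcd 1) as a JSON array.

Coefficients: [4, 6, 1, 2, 2]

Q: 4·3+6·2 = 24 | 1·0+2·4+2·8 = 24
G: 4·7+6·1 = 34 | 1·6+2·6+2·8 = 34
B: 4·0+6·3 = 18 | 1·0+2·1+2·8 = 18
E: 4·1+6·2 = 16 | 1·0+2·0+2·8 = 16
gcd(4,6,1,2,2) = 1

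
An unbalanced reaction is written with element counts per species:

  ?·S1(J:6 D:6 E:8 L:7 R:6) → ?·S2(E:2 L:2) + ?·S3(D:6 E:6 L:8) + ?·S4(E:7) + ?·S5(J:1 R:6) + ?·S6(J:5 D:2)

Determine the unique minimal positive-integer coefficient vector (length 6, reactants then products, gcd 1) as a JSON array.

Coefficients: [6, 5, 4, 2, 6, 6]

J: 6·6 = 36 | 5·0+4·0+2·0+6·1+6·5 = 36
D: 6·6 = 36 | 5·0+4·6+2·0+6·0+6·2 = 36
E: 6·8 = 48 | 5·2+4·6+2·7+6·0+6·0 = 48
L: 6·7 = 42 | 5·2+4·8+2·0+6·0+6·0 = 42
R: 6·6 = 36 | 5·0+4·0+2·0+6·6+6·0 = 36
gcd(6,5,4,2,6,6) = 1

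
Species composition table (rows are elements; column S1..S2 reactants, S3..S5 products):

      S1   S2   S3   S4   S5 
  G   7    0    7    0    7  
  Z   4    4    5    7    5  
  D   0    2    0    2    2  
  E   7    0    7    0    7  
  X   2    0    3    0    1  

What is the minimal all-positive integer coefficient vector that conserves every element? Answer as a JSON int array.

G: 6·7+5·0 = 42 | 3·7+2·0+3·7 = 42
Z: 6·4+5·4 = 44 | 3·5+2·7+3·5 = 44
D: 6·0+5·2 = 10 | 3·0+2·2+3·2 = 10
E: 6·7+5·0 = 42 | 3·7+2·0+3·7 = 42
X: 6·2+5·0 = 12 | 3·3+2·0+3·1 = 12
gcd(6,5,3,2,3) = 1

Coefficients: [6, 5, 3, 2, 3]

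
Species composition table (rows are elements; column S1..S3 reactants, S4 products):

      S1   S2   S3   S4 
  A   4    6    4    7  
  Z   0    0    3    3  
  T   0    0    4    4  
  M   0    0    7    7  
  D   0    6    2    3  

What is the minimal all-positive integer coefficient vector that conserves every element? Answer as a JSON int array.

A: 3·4+1·6+6·4 = 42 | 6·7 = 42
Z: 3·0+1·0+6·3 = 18 | 6·3 = 18
T: 3·0+1·0+6·4 = 24 | 6·4 = 24
M: 3·0+1·0+6·7 = 42 | 6·7 = 42
D: 3·0+1·6+6·2 = 18 | 6·3 = 18
gcd(3,1,6,6) = 1

Coefficients: [3, 1, 6, 6]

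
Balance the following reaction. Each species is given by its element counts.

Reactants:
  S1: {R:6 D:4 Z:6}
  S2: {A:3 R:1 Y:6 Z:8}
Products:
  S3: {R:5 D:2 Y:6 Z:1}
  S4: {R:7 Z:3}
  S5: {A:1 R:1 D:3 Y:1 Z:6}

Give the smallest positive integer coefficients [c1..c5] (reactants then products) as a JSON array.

Coefficients: [5, 2, 1, 3, 6]

A: 5·0+2·3 = 6 | 1·0+3·0+6·1 = 6
R: 5·6+2·1 = 32 | 1·5+3·7+6·1 = 32
D: 5·4+2·0 = 20 | 1·2+3·0+6·3 = 20
Y: 5·0+2·6 = 12 | 1·6+3·0+6·1 = 12
Z: 5·6+2·8 = 46 | 1·1+3·3+6·6 = 46
gcd(5,2,1,3,6) = 1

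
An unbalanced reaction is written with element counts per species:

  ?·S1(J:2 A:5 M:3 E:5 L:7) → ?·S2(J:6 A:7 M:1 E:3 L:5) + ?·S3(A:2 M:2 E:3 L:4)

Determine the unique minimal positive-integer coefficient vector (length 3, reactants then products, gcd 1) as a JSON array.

Coefficients: [3, 1, 4]

J: 3·2 = 6 | 1·6+4·0 = 6
A: 3·5 = 15 | 1·7+4·2 = 15
M: 3·3 = 9 | 1·1+4·2 = 9
E: 3·5 = 15 | 1·3+4·3 = 15
L: 3·7 = 21 | 1·5+4·4 = 21
gcd(3,1,4) = 1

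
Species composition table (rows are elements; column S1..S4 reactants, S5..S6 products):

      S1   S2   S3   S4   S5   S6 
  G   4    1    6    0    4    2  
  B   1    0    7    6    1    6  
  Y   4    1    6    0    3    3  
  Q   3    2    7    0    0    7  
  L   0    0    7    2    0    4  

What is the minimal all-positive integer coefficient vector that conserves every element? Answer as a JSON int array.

Coefficients: [3, 6, 2, 3, 5, 5]

G: 3·4+6·1+2·6+3·0 = 30 | 5·4+5·2 = 30
B: 3·1+6·0+2·7+3·6 = 35 | 5·1+5·6 = 35
Y: 3·4+6·1+2·6+3·0 = 30 | 5·3+5·3 = 30
Q: 3·3+6·2+2·7+3·0 = 35 | 5·0+5·7 = 35
L: 3·0+6·0+2·7+3·2 = 20 | 5·0+5·4 = 20
gcd(3,6,2,3,5,5) = 1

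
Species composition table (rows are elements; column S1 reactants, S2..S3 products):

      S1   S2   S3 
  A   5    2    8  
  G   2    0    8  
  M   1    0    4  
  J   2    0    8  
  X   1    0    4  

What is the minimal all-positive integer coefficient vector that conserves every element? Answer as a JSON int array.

A: 4·5 = 20 | 6·2+1·8 = 20
G: 4·2 = 8 | 6·0+1·8 = 8
M: 4·1 = 4 | 6·0+1·4 = 4
J: 4·2 = 8 | 6·0+1·8 = 8
X: 4·1 = 4 | 6·0+1·4 = 4
gcd(4,6,1) = 1

Coefficients: [4, 6, 1]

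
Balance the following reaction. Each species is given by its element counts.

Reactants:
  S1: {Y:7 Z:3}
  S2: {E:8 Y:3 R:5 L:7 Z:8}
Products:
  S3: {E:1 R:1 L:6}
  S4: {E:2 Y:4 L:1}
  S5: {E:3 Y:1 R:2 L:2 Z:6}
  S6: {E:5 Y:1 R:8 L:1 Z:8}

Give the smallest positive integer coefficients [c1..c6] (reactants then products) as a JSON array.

E: 2·0+4·8 = 32 | 2·1+5·2+5·3+1·5 = 32
Y: 2·7+4·3 = 26 | 2·0+5·4+5·1+1·1 = 26
R: 2·0+4·5 = 20 | 2·1+5·0+5·2+1·8 = 20
L: 2·0+4·7 = 28 | 2·6+5·1+5·2+1·1 = 28
Z: 2·3+4·8 = 38 | 2·0+5·0+5·6+1·8 = 38
gcd(2,4,2,5,5,1) = 1

Coefficients: [2, 4, 2, 5, 5, 1]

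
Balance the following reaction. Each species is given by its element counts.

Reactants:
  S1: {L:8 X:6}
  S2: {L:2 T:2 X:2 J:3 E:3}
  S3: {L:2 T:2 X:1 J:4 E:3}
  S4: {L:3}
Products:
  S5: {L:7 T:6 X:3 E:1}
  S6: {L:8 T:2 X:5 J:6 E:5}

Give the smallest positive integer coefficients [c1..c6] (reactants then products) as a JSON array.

L: 2·8+4·2+3·2+3·3 = 39 | 1·7+4·8 = 39
T: 2·0+4·2+3·2+3·0 = 14 | 1·6+4·2 = 14
X: 2·6+4·2+3·1+3·0 = 23 | 1·3+4·5 = 23
J: 2·0+4·3+3·4+3·0 = 24 | 1·0+4·6 = 24
E: 2·0+4·3+3·3+3·0 = 21 | 1·1+4·5 = 21
gcd(2,4,3,3,1,4) = 1

Coefficients: [2, 4, 3, 3, 1, 4]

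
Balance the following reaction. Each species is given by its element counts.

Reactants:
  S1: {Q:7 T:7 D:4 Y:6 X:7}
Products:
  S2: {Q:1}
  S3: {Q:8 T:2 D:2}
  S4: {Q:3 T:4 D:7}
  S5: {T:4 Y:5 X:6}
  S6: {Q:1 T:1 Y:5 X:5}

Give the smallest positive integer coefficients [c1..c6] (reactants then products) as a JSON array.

Q: 5·7 = 35 | 4·1+3·8+2·3+5·0+1·1 = 35
T: 5·7 = 35 | 4·0+3·2+2·4+5·4+1·1 = 35
D: 5·4 = 20 | 4·0+3·2+2·7+5·0+1·0 = 20
Y: 5·6 = 30 | 4·0+3·0+2·0+5·5+1·5 = 30
X: 5·7 = 35 | 4·0+3·0+2·0+5·6+1·5 = 35
gcd(5,4,3,2,5,1) = 1

Coefficients: [5, 4, 3, 2, 5, 1]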